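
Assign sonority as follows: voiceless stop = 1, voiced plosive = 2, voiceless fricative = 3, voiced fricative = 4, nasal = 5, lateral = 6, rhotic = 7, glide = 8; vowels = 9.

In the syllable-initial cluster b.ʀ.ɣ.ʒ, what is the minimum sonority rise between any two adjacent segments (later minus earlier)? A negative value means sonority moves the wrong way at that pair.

-3

/b/: voiced plosive = 2.
/ʀ/: rhotic = 7.
/ɣ/: voiced fricative = 4.
/ʒ/: voiced fricative = 4.
/b/→/ʀ/: change +5.
/ʀ/→/ɣ/: change -3.
/ɣ/→/ʒ/: change +0.
Minimum = -3.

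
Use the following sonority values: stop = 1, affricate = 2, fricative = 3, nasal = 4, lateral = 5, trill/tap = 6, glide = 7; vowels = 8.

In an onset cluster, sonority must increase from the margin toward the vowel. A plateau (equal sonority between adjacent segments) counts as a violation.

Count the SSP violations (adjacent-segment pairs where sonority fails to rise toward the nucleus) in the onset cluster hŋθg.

/h/ is a fricative (sonority 3).
/ŋ/ is a nasal (sonority 4).
/θ/ is a fricative (sonority 3).
/g/ is a stop (sonority 1).
/h/→/ŋ/: 3→4 (rises) — ok.
/ŋ/→/θ/: 4→3 (does not rise) — violation.
/θ/→/g/: 3→1 (does not rise) — violation.

2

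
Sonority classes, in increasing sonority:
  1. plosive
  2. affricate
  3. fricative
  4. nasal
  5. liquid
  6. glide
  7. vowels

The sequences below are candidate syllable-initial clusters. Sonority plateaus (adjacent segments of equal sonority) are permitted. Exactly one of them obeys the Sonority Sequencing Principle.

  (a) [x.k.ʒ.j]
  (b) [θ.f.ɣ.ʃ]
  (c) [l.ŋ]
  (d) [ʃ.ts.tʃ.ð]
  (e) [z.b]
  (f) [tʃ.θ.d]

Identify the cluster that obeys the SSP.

b

(a) 3-1-3-6 → violates
(b) 3-3-3-3 → obeys
(c) 5-4 → violates
(d) 3-2-2-3 → violates
(e) 3-1 → violates
(f) 2-3-1 → violates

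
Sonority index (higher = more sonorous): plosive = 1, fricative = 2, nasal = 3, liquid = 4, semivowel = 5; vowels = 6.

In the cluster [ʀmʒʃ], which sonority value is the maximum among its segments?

4

/ʀ/ — liquid, sonority 4.
/m/ — nasal, sonority 3.
/ʒ/ — fricative, sonority 2.
/ʃ/ — fricative, sonority 2.
The maximum is 4.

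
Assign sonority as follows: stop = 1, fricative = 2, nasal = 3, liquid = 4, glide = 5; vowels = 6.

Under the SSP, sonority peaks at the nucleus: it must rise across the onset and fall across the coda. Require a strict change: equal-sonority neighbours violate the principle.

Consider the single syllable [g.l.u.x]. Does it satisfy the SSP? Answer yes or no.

yes

Onset: /g/ is a stop (sonority 1), /l/ is a liquid (sonority 4); then the nucleus /u/ (sonority 6).
Onset profile 1-4-6 — rises to the nucleus.
Coda: /x/ is a fricative (sonority 2).
Coda profile 6-2 — falls from the nucleus.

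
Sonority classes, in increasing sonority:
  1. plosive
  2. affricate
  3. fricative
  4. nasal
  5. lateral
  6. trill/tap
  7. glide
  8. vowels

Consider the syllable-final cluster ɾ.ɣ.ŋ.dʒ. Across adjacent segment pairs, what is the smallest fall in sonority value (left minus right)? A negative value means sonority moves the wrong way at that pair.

/ɾ/ is a trill/tap (sonority 6).
/ɣ/ is a fricative (sonority 3).
/ŋ/ is a nasal (sonority 4).
/dʒ/ is an affricate (sonority 2).
/ɾ/→/ɣ/: change +3.
/ɣ/→/ŋ/: change -1.
/ŋ/→/dʒ/: change +2.
Minimum = -1.

-1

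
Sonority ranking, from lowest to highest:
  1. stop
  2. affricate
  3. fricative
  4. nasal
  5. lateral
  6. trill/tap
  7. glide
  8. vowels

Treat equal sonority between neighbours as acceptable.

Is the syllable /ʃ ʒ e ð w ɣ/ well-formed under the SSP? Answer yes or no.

Onset: /ʃ/ is a fricative (sonority 3), /ʒ/ is a fricative (sonority 3); then the nucleus /e/ (sonority 8).
Onset profile 3-3-8 — rises to the nucleus.
Coda: /ð/ is a fricative (sonority 3), /w/ is a glide (sonority 7), /ɣ/ is a fricative (sonority 3).
Coda profile 8-3-7-3 — does not fall throughout.

no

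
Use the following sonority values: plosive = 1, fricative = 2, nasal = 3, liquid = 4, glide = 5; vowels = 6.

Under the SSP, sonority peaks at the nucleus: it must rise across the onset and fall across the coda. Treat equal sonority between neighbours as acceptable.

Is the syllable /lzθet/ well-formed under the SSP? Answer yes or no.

no

Onset: /l/ is a liquid (sonority 4), /z/ is a fricative (sonority 2), /θ/ is a fricative (sonority 2); then the nucleus /e/ (sonority 6).
Onset profile 4-2-2-6 — does not rise throughout.
Coda: /t/ is a plosive (sonority 1).
Coda profile 6-1 — falls from the nucleus.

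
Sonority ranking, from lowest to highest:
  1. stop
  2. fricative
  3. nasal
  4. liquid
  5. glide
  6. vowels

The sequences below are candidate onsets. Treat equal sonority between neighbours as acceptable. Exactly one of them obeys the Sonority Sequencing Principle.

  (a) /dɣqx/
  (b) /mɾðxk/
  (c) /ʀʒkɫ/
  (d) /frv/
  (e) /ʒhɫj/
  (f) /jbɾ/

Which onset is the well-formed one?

(a) sonority 1-2-1-2: ill-formed.
(b) sonority 3-4-2-2-1: ill-formed.
(c) sonority 4-2-1-4: ill-formed.
(d) sonority 2-4-2: ill-formed.
(e) sonority 2-2-4-5: well-formed.
(f) sonority 5-1-4: ill-formed.

e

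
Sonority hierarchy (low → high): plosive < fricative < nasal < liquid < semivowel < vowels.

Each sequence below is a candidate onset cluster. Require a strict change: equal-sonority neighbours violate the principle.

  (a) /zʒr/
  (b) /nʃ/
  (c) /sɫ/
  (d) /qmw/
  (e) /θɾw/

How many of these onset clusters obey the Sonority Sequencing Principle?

3

(a) sonority 2-2-4: ill-formed.
(b) sonority 3-2: ill-formed.
(c) sonority 2-4: well-formed.
(d) sonority 1-3-5: well-formed.
(e) sonority 2-4-5: well-formed.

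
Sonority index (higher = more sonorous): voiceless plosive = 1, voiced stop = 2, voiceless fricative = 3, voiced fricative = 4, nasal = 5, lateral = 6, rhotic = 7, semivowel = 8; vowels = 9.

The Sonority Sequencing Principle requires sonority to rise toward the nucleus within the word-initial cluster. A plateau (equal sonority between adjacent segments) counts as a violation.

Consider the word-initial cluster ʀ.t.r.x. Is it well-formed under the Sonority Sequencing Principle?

no

/ʀ/: rhotic = 7.
/t/: voiceless plosive = 1.
/r/: rhotic = 7.
/x/: voiceless fricative = 3.
The profile is 7-1-7-3. Between /ʀ/ (7) and /t/ (1) sonority does not rise, so the cluster violates the SSP.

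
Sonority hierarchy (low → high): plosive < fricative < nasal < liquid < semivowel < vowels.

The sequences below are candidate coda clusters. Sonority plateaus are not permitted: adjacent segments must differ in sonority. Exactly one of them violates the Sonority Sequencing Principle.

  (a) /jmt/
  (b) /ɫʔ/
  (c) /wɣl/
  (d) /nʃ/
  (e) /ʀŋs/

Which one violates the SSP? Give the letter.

(a) sonority 5-3-1: well-formed.
(b) sonority 4-1: well-formed.
(c) sonority 5-2-4: ill-formed.
(d) sonority 3-2: well-formed.
(e) sonority 4-3-2: well-formed.

c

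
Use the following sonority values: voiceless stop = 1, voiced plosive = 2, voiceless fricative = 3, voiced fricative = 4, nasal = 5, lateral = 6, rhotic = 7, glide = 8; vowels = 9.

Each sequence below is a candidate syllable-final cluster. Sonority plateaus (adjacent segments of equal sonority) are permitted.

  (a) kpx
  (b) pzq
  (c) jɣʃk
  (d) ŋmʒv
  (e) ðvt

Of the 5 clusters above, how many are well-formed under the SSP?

3

(a) sonority 1-1-3: ill-formed.
(b) sonority 1-4-1: ill-formed.
(c) sonority 8-4-3-1: well-formed.
(d) sonority 5-5-4-4: well-formed.
(e) sonority 4-4-1: well-formed.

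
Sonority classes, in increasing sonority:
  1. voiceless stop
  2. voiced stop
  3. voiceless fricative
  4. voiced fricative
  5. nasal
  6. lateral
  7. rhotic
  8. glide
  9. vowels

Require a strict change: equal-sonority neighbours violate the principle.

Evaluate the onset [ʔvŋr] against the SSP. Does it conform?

yes

/ʔ/ — voiceless stop, sonority 1.
/v/ — voiced fricative, sonority 4.
/ŋ/ — nasal, sonority 5.
/r/ — rhotic, sonority 7.
The profile 1-4-5-7 strictly rises, so the onset satisfies the SSP.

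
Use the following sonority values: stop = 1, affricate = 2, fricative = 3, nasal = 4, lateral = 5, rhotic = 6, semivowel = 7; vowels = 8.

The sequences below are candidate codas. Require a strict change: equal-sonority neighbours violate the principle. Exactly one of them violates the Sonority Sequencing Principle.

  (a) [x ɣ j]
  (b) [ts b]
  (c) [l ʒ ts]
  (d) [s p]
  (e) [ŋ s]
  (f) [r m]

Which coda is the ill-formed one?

(a) 3-3-7 → violates
(b) 2-1 → obeys
(c) 5-3-2 → obeys
(d) 3-1 → obeys
(e) 4-3 → obeys
(f) 6-4 → obeys

a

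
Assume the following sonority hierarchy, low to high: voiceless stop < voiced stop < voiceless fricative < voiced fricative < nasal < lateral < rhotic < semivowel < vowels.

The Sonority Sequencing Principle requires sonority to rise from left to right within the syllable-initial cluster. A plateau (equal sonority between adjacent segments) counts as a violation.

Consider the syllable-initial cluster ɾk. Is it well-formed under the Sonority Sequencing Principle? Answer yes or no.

/ɾ/ is a rhotic (sonority 7).
/k/ is a voiceless stop (sonority 1).
The profile is 7-1. Between /ɾ/ (7) and /k/ (1) sonority does not rise, so the cluster violates the SSP.

no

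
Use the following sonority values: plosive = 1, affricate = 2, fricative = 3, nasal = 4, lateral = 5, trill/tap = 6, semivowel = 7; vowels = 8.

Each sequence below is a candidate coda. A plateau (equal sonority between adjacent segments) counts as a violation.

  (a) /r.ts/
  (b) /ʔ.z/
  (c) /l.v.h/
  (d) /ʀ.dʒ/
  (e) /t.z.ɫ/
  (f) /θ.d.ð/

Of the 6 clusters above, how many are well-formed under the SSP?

(a) 6-2 → obeys
(b) 1-3 → violates
(c) 5-3-3 → violates
(d) 6-2 → obeys
(e) 1-3-5 → violates
(f) 3-1-3 → violates

2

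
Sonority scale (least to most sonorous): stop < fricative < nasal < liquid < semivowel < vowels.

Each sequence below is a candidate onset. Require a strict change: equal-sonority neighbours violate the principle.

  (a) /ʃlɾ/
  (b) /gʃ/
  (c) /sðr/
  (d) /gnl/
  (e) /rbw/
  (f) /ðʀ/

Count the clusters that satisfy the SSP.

(a) /ʃlɾ/: profile 2-4-4 — violates.
(b) /gʃ/: profile 1-2 — obeys.
(c) /sðr/: profile 2-2-4 — violates.
(d) /gnl/: profile 1-3-4 — obeys.
(e) /rbw/: profile 4-1-5 — violates.
(f) /ðʀ/: profile 2-4 — obeys.

3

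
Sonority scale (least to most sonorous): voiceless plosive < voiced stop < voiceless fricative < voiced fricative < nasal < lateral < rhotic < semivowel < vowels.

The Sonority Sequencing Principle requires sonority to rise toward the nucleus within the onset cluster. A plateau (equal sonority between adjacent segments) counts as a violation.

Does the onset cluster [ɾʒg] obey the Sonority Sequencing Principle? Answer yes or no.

/ɾ/ — rhotic, sonority 7.
/ʒ/ — voiced fricative, sonority 4.
/g/ — voiced stop, sonority 2.
The profile is 7-4-2. Between /ɾ/ (7) and /ʒ/ (4) sonority does not rise, so the cluster violates the SSP.

no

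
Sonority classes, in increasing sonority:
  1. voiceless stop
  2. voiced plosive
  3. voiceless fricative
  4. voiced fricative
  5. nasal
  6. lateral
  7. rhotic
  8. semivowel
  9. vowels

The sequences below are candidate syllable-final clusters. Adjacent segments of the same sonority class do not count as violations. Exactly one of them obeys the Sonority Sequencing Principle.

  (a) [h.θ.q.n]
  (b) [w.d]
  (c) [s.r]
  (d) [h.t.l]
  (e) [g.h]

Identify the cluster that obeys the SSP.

(a) [h.θ.q.n]: profile 3-3-1-5 — violates.
(b) [w.d]: profile 8-2 — obeys.
(c) [s.r]: profile 3-7 — violates.
(d) [h.t.l]: profile 3-1-6 — violates.
(e) [g.h]: profile 2-3 — violates.

b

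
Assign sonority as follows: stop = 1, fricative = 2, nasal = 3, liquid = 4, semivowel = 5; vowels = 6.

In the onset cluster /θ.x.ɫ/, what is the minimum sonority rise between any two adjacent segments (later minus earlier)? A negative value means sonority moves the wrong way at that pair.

/θ/ is a fricative (sonority 2).
/x/ is a fricative (sonority 2).
/ɫ/ is a liquid (sonority 4).
/θ/→/x/: change +0.
/x/→/ɫ/: change +2.
Minimum = 0.

0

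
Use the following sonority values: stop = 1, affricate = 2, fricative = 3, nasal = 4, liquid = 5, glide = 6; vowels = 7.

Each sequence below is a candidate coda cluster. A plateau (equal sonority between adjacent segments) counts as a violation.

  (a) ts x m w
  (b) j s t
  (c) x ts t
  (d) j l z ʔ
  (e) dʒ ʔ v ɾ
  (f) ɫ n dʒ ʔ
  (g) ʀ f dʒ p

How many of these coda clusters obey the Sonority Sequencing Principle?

5

(a) 2-3-4-6 → violates
(b) 6-3-1 → obeys
(c) 3-2-1 → obeys
(d) 6-5-3-1 → obeys
(e) 2-1-3-5 → violates
(f) 5-4-2-1 → obeys
(g) 5-3-2-1 → obeys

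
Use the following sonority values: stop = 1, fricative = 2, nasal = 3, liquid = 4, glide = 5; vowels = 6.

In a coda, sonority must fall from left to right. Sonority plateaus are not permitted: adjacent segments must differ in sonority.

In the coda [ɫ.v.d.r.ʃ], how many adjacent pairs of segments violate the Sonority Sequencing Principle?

/ɫ/: liquid = 4.
/v/: fricative = 2.
/d/: stop = 1.
/r/: liquid = 4.
/ʃ/: fricative = 2.
/ɫ/→/v/: 4→2 (falls) — ok.
/v/→/d/: 2→1 (falls) — ok.
/d/→/r/: 1→4 (does not fall) — violation.
/r/→/ʃ/: 4→2 (falls) — ok.

1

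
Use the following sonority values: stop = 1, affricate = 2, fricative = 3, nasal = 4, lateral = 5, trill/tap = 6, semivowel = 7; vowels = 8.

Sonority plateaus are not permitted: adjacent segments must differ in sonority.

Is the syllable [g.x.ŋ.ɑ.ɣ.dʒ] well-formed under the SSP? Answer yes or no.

Onset: /g/ is a stop (sonority 1), /x/ is a fricative (sonority 3), /ŋ/ is a nasal (sonority 4); then the nucleus /ɑ/ (sonority 8).
Onset profile 1-3-4-8 — rises to the nucleus.
Coda: /ɣ/ is a fricative (sonority 3), /dʒ/ is an affricate (sonority 2).
Coda profile 8-3-2 — falls from the nucleus.

yes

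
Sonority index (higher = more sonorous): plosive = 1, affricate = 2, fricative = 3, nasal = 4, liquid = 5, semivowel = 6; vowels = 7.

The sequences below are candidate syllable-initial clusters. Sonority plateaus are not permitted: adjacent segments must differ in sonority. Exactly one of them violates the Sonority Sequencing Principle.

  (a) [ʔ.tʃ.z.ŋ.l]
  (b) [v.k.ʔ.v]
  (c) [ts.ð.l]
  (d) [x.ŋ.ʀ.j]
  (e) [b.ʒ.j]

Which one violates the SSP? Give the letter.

(a) sonority 1-2-3-4-5: well-formed.
(b) sonority 3-1-1-3: ill-formed.
(c) sonority 2-3-5: well-formed.
(d) sonority 3-4-5-6: well-formed.
(e) sonority 1-3-6: well-formed.

b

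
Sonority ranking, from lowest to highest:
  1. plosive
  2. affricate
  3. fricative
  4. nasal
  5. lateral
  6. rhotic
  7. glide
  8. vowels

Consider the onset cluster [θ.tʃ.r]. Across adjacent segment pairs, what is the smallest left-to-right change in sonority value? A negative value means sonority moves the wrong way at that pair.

-1

/θ/: fricative = 3.
/tʃ/: affricate = 2.
/r/: rhotic = 6.
/θ/→/tʃ/: change -1.
/tʃ/→/r/: change +4.
Minimum = -1.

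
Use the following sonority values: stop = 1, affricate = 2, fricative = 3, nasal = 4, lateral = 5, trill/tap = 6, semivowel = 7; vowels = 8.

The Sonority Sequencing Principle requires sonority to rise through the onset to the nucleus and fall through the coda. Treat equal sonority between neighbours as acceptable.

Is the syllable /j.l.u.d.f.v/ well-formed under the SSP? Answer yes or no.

no

Onset: /j/ is a semivowel (sonority 7), /l/ is a lateral (sonority 5); then the nucleus /u/ (sonority 8).
Onset profile 7-5-8 — does not rise throughout.
Coda: /d/ is a stop (sonority 1), /f/ is a fricative (sonority 3), /v/ is a fricative (sonority 3).
Coda profile 8-1-3-3 — does not fall throughout.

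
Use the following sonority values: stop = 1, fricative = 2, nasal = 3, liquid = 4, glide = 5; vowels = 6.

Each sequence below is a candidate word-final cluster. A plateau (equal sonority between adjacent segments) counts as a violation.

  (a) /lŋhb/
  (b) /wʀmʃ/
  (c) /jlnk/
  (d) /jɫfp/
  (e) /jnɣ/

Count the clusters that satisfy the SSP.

5

(a) /lŋhb/: profile 4-3-2-1 — obeys.
(b) /wʀmʃ/: profile 5-4-3-2 — obeys.
(c) /jlnk/: profile 5-4-3-1 — obeys.
(d) /jɫfp/: profile 5-4-2-1 — obeys.
(e) /jnɣ/: profile 5-3-2 — obeys.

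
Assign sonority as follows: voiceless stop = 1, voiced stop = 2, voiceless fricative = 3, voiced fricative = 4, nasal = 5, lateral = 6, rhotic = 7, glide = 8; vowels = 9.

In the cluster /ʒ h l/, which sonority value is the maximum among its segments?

6

/ʒ/ — voiced fricative, sonority 4.
/h/ — voiceless fricative, sonority 3.
/l/ — lateral, sonority 6.
The maximum is 6.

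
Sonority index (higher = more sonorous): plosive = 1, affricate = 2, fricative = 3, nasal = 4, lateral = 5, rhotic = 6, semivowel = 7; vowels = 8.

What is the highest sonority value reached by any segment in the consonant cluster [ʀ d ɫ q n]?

6

/ʀ/ — rhotic, sonority 6.
/d/ — plosive, sonority 1.
/ɫ/ — lateral, sonority 5.
/q/ — plosive, sonority 1.
/n/ — nasal, sonority 4.
The maximum is 6.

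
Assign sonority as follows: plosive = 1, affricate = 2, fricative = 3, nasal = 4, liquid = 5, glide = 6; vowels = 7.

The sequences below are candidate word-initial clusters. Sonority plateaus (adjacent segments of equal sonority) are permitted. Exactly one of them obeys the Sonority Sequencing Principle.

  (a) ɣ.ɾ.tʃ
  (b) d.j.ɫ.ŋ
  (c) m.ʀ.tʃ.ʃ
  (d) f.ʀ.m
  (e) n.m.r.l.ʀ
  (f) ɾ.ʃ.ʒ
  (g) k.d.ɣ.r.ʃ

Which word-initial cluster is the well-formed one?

(a) 3-5-2 → violates
(b) 1-6-5-4 → violates
(c) 4-5-2-3 → violates
(d) 3-5-4 → violates
(e) 4-4-5-5-5 → obeys
(f) 5-3-3 → violates
(g) 1-1-3-5-3 → violates

e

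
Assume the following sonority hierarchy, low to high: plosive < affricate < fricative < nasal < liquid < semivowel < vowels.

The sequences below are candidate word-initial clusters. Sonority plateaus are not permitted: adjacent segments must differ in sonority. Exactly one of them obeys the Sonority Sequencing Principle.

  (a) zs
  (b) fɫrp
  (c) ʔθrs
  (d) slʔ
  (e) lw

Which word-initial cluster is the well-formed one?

e

(a) 3-3 → violates
(b) 3-5-5-1 → violates
(c) 1-3-5-3 → violates
(d) 3-5-1 → violates
(e) 5-6 → obeys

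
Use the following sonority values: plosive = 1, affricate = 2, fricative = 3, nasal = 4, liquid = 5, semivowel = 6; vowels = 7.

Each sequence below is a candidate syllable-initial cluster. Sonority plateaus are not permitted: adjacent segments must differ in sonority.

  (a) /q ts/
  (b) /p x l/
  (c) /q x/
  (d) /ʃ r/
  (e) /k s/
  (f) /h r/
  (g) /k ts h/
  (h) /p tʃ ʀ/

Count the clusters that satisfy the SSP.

8

(a) /q ts/: profile 1-2 — obeys.
(b) /p x l/: profile 1-3-5 — obeys.
(c) /q x/: profile 1-3 — obeys.
(d) /ʃ r/: profile 3-5 — obeys.
(e) /k s/: profile 1-3 — obeys.
(f) /h r/: profile 3-5 — obeys.
(g) /k ts h/: profile 1-2-3 — obeys.
(h) /p tʃ ʀ/: profile 1-2-5 — obeys.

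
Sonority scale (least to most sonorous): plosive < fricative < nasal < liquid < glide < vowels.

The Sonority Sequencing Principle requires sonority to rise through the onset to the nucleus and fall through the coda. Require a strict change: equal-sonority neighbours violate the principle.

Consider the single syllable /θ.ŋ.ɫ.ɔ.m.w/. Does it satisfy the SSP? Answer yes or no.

Onset: /θ/ is a fricative (sonority 2), /ŋ/ is a nasal (sonority 3), /ɫ/ is a liquid (sonority 4); then the nucleus /ɔ/ (sonority 6).
Onset profile 2-3-4-6 — rises to the nucleus.
Coda: /m/ is a nasal (sonority 3), /w/ is a glide (sonority 5).
Coda profile 6-3-5 — does not strictly fall throughout.

no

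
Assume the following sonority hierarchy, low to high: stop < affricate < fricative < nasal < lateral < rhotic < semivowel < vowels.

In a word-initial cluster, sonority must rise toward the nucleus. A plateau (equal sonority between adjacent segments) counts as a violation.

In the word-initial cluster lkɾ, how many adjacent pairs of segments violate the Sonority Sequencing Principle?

1

/l/ — lateral, sonority 5.
/k/ — stop, sonority 1.
/ɾ/ — rhotic, sonority 6.
/l/→/k/: 5→1 (does not rise) — violation.
/k/→/ɾ/: 1→6 (rises) — ok.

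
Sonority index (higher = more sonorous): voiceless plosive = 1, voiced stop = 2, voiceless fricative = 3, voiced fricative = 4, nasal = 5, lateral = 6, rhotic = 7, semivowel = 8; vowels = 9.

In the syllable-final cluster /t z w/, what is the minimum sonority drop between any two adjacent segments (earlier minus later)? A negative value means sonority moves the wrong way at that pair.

-4

/t/ — voiceless plosive, sonority 1.
/z/ — voiced fricative, sonority 4.
/w/ — semivowel, sonority 8.
/t/→/z/: change -3.
/z/→/w/: change -4.
Minimum = -4.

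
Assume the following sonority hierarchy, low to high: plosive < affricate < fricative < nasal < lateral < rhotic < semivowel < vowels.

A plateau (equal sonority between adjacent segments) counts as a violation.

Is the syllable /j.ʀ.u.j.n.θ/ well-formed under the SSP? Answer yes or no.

no

Onset: /j/ is a semivowel (sonority 7), /ʀ/ is a rhotic (sonority 6); then the nucleus /u/ (sonority 8).
Onset profile 7-6-8 — does not strictly rise throughout.
Coda: /j/ is a semivowel (sonority 7), /n/ is a nasal (sonority 4), /θ/ is a fricative (sonority 3).
Coda profile 8-7-4-3 — falls from the nucleus.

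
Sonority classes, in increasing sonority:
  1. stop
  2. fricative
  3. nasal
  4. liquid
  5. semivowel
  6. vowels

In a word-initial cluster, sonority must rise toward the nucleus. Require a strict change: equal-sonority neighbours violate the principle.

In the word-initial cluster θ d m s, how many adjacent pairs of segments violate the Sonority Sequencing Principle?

/θ/: fricative = 2.
/d/: stop = 1.
/m/: nasal = 3.
/s/: fricative = 2.
/θ/→/d/: 2→1 (does not rise) — violation.
/d/→/m/: 1→3 (rises) — ok.
/m/→/s/: 3→2 (does not rise) — violation.

2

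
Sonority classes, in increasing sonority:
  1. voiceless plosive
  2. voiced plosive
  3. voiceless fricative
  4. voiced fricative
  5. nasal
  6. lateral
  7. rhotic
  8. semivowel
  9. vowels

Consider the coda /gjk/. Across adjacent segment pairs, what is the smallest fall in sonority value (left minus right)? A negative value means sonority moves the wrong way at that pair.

-6

/g/ — voiced plosive, sonority 2.
/j/ — semivowel, sonority 8.
/k/ — voiceless plosive, sonority 1.
/g/→/j/: change -6.
/j/→/k/: change +7.
Minimum = -6.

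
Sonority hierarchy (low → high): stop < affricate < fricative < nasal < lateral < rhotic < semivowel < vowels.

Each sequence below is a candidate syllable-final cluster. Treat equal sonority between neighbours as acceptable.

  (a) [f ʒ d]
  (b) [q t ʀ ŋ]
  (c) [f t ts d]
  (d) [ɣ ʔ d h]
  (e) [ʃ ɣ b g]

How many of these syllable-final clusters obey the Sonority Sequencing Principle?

(a) [f ʒ d]: profile 3-3-1 — obeys.
(b) [q t ʀ ŋ]: profile 1-1-6-4 — violates.
(c) [f t ts d]: profile 3-1-2-1 — violates.
(d) [ɣ ʔ d h]: profile 3-1-1-3 — violates.
(e) [ʃ ɣ b g]: profile 3-3-1-1 — obeys.

2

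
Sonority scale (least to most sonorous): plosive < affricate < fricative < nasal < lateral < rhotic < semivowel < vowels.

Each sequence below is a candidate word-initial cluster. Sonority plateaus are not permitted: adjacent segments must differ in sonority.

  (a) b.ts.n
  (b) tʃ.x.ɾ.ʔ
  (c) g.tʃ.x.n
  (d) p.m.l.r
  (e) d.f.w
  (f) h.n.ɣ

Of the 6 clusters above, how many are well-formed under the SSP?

4

(a) b.ts.n: profile 1-2-4 — obeys.
(b) tʃ.x.ɾ.ʔ: profile 2-3-6-1 — violates.
(c) g.tʃ.x.n: profile 1-2-3-4 — obeys.
(d) p.m.l.r: profile 1-4-5-6 — obeys.
(e) d.f.w: profile 1-3-7 — obeys.
(f) h.n.ɣ: profile 3-4-3 — violates.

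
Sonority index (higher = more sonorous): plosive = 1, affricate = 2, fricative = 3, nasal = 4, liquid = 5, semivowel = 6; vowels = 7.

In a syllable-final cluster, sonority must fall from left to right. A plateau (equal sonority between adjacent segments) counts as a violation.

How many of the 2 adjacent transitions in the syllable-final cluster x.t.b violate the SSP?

/x/ is a fricative (sonority 3).
/t/ is a plosive (sonority 1).
/b/ is a plosive (sonority 1).
/x/→/t/: 3→1 (falls) — ok.
/t/→/b/: 1→1 (plateau) — violation.

1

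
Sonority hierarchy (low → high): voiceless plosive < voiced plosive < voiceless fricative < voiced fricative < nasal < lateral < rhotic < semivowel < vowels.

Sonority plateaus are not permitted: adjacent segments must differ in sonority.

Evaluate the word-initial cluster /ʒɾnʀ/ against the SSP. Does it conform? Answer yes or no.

no

/ʒ/: voiced fricative = 4.
/ɾ/: rhotic = 7.
/n/: nasal = 5.
/ʀ/: rhotic = 7.
The profile is 4-7-5-7. Between /ɾ/ (7) and /n/ (5) sonority does not rise, so the cluster violates the SSP.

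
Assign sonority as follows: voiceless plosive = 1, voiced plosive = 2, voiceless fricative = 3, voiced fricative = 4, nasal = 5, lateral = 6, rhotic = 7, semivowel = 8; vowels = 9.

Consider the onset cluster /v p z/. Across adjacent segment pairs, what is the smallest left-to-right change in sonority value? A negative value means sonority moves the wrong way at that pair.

-3

/v/: voiced fricative = 4.
/p/: voiceless plosive = 1.
/z/: voiced fricative = 4.
/v/→/p/: change -3.
/p/→/z/: change +3.
Minimum = -3.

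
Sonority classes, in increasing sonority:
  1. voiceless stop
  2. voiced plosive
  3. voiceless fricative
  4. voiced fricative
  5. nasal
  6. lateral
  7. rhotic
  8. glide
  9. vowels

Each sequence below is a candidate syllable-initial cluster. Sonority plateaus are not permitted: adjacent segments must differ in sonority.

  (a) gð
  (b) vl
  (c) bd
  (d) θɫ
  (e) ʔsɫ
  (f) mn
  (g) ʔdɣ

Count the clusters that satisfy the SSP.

5

(a) gð: profile 2-4 — obeys.
(b) vl: profile 4-6 — obeys.
(c) bd: profile 2-2 — violates.
(d) θɫ: profile 3-6 — obeys.
(e) ʔsɫ: profile 1-3-6 — obeys.
(f) mn: profile 5-5 — violates.
(g) ʔdɣ: profile 1-2-4 — obeys.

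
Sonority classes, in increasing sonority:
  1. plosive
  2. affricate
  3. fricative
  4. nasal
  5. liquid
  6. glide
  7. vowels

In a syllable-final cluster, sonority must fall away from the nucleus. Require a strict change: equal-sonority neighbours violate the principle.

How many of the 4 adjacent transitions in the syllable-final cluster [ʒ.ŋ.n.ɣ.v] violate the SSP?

3

/ʒ/ is a fricative (sonority 3).
/ŋ/ is a nasal (sonority 4).
/n/ is a nasal (sonority 4).
/ɣ/ is a fricative (sonority 3).
/v/ is a fricative (sonority 3).
/ʒ/→/ŋ/: 3→4 (does not fall) — violation.
/ŋ/→/n/: 4→4 (plateau) — violation.
/n/→/ɣ/: 4→3 (falls) — ok.
/ɣ/→/v/: 3→3 (plateau) — violation.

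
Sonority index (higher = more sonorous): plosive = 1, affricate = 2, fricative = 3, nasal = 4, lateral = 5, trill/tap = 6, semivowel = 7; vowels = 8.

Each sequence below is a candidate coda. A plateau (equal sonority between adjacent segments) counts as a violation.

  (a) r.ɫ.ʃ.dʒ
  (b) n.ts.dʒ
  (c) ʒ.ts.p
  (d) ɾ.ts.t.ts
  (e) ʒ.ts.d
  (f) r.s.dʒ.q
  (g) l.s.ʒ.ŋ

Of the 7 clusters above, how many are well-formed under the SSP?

4

(a) r.ɫ.ʃ.dʒ: profile 6-5-3-2 — obeys.
(b) n.ts.dʒ: profile 4-2-2 — violates.
(c) ʒ.ts.p: profile 3-2-1 — obeys.
(d) ɾ.ts.t.ts: profile 6-2-1-2 — violates.
(e) ʒ.ts.d: profile 3-2-1 — obeys.
(f) r.s.dʒ.q: profile 6-3-2-1 — obeys.
(g) l.s.ʒ.ŋ: profile 5-3-3-4 — violates.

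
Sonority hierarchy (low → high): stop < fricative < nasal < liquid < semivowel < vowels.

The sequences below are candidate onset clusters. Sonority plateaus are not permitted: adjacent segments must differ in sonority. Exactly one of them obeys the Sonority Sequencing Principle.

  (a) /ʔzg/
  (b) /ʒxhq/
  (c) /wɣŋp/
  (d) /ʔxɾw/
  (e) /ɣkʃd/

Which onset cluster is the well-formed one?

d

(a) /ʔzg/: profile 1-2-1 — violates.
(b) /ʒxhq/: profile 2-2-2-1 — violates.
(c) /wɣŋp/: profile 5-2-3-1 — violates.
(d) /ʔxɾw/: profile 1-2-4-5 — obeys.
(e) /ɣkʃd/: profile 2-1-2-1 — violates.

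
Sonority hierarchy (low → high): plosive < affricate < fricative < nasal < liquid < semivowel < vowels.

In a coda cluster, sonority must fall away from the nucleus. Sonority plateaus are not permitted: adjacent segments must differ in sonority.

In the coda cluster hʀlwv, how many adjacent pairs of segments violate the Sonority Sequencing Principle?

/h/ — fricative, sonority 3.
/ʀ/ — liquid, sonority 5.
/l/ — liquid, sonority 5.
/w/ — semivowel, sonority 6.
/v/ — fricative, sonority 3.
/h/→/ʀ/: 3→5 (does not fall) — violation.
/ʀ/→/l/: 5→5 (plateau) — violation.
/l/→/w/: 5→6 (does not fall) — violation.
/w/→/v/: 6→3 (falls) — ok.

3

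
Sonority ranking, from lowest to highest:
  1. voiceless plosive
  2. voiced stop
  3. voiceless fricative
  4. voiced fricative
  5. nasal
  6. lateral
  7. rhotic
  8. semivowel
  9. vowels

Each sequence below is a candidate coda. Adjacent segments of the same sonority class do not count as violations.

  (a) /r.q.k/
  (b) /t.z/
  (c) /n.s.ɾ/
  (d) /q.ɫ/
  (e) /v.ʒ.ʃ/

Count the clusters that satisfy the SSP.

2

(a) sonority 7-1-1: well-formed.
(b) sonority 1-4: ill-formed.
(c) sonority 5-3-7: ill-formed.
(d) sonority 1-6: ill-formed.
(e) sonority 4-4-3: well-formed.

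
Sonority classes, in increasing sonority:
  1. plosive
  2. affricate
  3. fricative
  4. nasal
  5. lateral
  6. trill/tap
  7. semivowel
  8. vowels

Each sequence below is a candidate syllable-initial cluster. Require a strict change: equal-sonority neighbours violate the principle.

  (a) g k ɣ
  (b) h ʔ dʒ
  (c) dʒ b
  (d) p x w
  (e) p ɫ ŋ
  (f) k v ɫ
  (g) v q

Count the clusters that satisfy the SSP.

(a) g k ɣ: profile 1-1-3 — violates.
(b) h ʔ dʒ: profile 3-1-2 — violates.
(c) dʒ b: profile 2-1 — violates.
(d) p x w: profile 1-3-7 — obeys.
(e) p ɫ ŋ: profile 1-5-4 — violates.
(f) k v ɫ: profile 1-3-5 — obeys.
(g) v q: profile 3-1 — violates.

2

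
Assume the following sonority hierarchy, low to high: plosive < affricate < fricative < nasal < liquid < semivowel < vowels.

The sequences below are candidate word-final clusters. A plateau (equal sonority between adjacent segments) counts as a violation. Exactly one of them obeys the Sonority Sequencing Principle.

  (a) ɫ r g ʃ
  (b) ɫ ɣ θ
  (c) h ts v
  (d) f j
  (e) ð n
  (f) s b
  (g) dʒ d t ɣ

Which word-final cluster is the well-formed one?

f

(a) ɫ r g ʃ: profile 5-5-1-3 — violates.
(b) ɫ ɣ θ: profile 5-3-3 — violates.
(c) h ts v: profile 3-2-3 — violates.
(d) f j: profile 3-6 — violates.
(e) ð n: profile 3-4 — violates.
(f) s b: profile 3-1 — obeys.
(g) dʒ d t ɣ: profile 2-1-1-3 — violates.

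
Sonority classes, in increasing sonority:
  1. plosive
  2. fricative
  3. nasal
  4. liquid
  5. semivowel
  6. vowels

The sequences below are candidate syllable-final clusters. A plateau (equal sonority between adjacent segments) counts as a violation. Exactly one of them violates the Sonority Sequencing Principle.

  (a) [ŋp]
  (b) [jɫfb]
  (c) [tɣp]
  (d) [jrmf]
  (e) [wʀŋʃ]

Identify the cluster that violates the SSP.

(a) [ŋp]: profile 3-1 — obeys.
(b) [jɫfb]: profile 5-4-2-1 — obeys.
(c) [tɣp]: profile 1-2-1 — violates.
(d) [jrmf]: profile 5-4-3-2 — obeys.
(e) [wʀŋʃ]: profile 5-4-3-2 — obeys.

c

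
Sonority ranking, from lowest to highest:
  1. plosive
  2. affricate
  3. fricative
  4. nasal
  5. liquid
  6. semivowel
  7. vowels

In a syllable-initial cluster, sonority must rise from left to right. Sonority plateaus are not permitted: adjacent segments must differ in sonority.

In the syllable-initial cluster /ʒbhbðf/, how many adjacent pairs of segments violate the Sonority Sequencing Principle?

/ʒ/ — fricative, sonority 3.
/b/ — plosive, sonority 1.
/h/ — fricative, sonority 3.
/b/ — plosive, sonority 1.
/ð/ — fricative, sonority 3.
/f/ — fricative, sonority 3.
/ʒ/→/b/: 3→1 (does not rise) — violation.
/b/→/h/: 1→3 (rises) — ok.
/h/→/b/: 3→1 (does not rise) — violation.
/b/→/ð/: 1→3 (rises) — ok.
/ð/→/f/: 3→3 (plateau) — violation.

3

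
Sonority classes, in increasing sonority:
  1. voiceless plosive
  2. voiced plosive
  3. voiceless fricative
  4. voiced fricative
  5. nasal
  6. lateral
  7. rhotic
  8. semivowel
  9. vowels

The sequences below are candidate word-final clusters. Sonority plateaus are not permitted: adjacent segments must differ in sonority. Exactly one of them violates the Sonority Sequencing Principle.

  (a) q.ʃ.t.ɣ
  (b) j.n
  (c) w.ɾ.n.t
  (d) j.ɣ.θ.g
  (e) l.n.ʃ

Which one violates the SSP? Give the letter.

(a) q.ʃ.t.ɣ: profile 1-3-1-4 — violates.
(b) j.n: profile 8-5 — obeys.
(c) w.ɾ.n.t: profile 8-7-5-1 — obeys.
(d) j.ɣ.θ.g: profile 8-4-3-2 — obeys.
(e) l.n.ʃ: profile 6-5-3 — obeys.

a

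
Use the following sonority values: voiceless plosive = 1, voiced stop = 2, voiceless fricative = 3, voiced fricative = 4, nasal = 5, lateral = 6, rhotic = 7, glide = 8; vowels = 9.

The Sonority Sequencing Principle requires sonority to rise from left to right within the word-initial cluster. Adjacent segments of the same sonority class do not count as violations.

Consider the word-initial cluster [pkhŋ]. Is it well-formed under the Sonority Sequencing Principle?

yes

/p/: voiceless plosive = 1.
/k/: voiceless plosive = 1.
/h/: voiceless fricative = 3.
/ŋ/: nasal = 5.
The profile 1-1-3-5 is non-decreasing (plateaus allowed), so the word-initial cluster satisfies the SSP.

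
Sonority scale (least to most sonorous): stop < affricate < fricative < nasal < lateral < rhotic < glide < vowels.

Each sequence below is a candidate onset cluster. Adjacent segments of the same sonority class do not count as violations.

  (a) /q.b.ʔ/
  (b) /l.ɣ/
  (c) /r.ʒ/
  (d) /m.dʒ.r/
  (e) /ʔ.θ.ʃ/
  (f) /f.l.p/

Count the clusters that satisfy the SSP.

(a) sonority 1-1-1: well-formed.
(b) sonority 5-3: ill-formed.
(c) sonority 6-3: ill-formed.
(d) sonority 4-2-6: ill-formed.
(e) sonority 1-3-3: well-formed.
(f) sonority 3-5-1: ill-formed.

2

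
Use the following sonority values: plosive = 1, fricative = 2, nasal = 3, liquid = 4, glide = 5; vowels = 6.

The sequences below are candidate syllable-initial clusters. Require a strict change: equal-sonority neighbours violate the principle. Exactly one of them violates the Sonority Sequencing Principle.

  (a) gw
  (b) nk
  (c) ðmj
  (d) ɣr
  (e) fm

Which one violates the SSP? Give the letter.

(a) sonority 1-5: well-formed.
(b) sonority 3-1: ill-formed.
(c) sonority 2-3-5: well-formed.
(d) sonority 2-4: well-formed.
(e) sonority 2-3: well-formed.

b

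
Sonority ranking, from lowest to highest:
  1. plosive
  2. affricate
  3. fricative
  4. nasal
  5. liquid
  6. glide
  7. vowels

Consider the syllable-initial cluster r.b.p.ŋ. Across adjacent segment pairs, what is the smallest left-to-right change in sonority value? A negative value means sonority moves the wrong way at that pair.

-4

/r/: liquid = 5.
/b/: plosive = 1.
/p/: plosive = 1.
/ŋ/: nasal = 4.
/r/→/b/: change -4.
/b/→/p/: change +0.
/p/→/ŋ/: change +3.
Minimum = -4.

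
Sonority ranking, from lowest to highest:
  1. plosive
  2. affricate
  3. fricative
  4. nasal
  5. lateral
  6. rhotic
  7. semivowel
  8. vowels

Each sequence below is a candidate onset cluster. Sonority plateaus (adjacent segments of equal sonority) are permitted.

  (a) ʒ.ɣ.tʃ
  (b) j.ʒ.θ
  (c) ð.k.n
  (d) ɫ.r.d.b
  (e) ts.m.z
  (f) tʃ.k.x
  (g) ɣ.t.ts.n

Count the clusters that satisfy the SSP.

0

(a) sonority 3-3-2: ill-formed.
(b) sonority 7-3-3: ill-formed.
(c) sonority 3-1-4: ill-formed.
(d) sonority 5-6-1-1: ill-formed.
(e) sonority 2-4-3: ill-formed.
(f) sonority 2-1-3: ill-formed.
(g) sonority 3-1-2-4: ill-formed.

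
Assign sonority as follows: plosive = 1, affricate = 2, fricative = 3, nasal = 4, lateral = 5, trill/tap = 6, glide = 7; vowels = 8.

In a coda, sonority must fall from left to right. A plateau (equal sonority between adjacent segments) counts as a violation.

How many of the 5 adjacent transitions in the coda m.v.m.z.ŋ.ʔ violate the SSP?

2

/m/ is a nasal (sonority 4).
/v/ is a fricative (sonority 3).
/m/ is a nasal (sonority 4).
/z/ is a fricative (sonority 3).
/ŋ/ is a nasal (sonority 4).
/ʔ/ is a plosive (sonority 1).
/m/→/v/: 4→3 (falls) — ok.
/v/→/m/: 3→4 (does not fall) — violation.
/m/→/z/: 4→3 (falls) — ok.
/z/→/ŋ/: 3→4 (does not fall) — violation.
/ŋ/→/ʔ/: 4→1 (falls) — ok.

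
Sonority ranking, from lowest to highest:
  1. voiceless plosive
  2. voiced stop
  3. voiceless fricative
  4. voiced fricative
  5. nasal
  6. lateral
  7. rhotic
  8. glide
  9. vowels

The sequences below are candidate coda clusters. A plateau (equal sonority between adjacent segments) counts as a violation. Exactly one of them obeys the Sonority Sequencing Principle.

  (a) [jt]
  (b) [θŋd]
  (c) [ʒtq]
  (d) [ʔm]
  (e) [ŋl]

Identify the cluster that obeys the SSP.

(a) sonority 8-1: well-formed.
(b) sonority 3-5-2: ill-formed.
(c) sonority 4-1-1: ill-formed.
(d) sonority 1-5: ill-formed.
(e) sonority 5-6: ill-formed.

a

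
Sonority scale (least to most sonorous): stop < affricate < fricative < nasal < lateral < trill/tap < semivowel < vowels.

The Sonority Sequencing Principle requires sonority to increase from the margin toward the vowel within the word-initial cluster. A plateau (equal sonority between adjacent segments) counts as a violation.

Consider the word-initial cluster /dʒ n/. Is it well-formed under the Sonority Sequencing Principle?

yes

/dʒ/: affricate = 2.
/n/: nasal = 4.
The profile 2-4 strictly rises, so the word-initial cluster satisfies the SSP.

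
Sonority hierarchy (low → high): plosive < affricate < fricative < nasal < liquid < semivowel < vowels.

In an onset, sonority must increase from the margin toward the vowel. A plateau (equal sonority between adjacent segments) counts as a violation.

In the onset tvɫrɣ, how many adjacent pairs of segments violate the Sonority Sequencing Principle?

/t/ is a plosive (sonority 1).
/v/ is a fricative (sonority 3).
/ɫ/ is a liquid (sonority 5).
/r/ is a liquid (sonority 5).
/ɣ/ is a fricative (sonority 3).
/t/→/v/: 1→3 (rises) — ok.
/v/→/ɫ/: 3→5 (rises) — ok.
/ɫ/→/r/: 5→5 (plateau) — violation.
/r/→/ɣ/: 5→3 (does not rise) — violation.

2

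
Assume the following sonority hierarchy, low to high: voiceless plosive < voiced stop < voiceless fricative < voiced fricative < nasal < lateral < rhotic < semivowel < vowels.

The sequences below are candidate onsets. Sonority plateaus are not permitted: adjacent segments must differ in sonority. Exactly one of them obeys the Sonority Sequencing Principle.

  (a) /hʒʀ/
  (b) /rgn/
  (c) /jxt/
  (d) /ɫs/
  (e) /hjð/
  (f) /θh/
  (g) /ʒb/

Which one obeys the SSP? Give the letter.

a

(a) /hʒʀ/: profile 3-4-7 — obeys.
(b) /rgn/: profile 7-2-5 — violates.
(c) /jxt/: profile 8-3-1 — violates.
(d) /ɫs/: profile 6-3 — violates.
(e) /hjð/: profile 3-8-4 — violates.
(f) /θh/: profile 3-3 — violates.
(g) /ʒb/: profile 4-2 — violates.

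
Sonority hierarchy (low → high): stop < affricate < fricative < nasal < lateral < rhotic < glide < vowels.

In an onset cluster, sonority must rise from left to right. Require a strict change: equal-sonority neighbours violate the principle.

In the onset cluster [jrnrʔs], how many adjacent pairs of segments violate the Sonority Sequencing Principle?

3

/j/ — glide, sonority 7.
/r/ — rhotic, sonority 6.
/n/ — nasal, sonority 4.
/r/ — rhotic, sonority 6.
/ʔ/ — stop, sonority 1.
/s/ — fricative, sonority 3.
/j/→/r/: 7→6 (does not rise) — violation.
/r/→/n/: 6→4 (does not rise) — violation.
/n/→/r/: 4→6 (rises) — ok.
/r/→/ʔ/: 6→1 (does not rise) — violation.
/ʔ/→/s/: 1→3 (rises) — ok.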